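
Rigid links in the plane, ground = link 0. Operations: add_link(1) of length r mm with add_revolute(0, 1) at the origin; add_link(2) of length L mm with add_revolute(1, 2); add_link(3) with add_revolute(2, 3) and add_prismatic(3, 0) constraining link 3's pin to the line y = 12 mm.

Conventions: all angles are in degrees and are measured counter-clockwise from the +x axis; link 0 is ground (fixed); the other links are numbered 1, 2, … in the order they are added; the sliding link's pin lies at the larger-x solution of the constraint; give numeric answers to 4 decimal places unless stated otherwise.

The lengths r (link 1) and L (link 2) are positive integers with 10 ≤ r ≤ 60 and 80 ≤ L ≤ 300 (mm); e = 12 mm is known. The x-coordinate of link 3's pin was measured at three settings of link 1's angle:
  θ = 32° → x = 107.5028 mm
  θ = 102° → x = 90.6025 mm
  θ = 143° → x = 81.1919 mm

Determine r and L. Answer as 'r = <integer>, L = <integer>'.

constraint per measurement: (x − r cos θ)² + (r sin θ − e)² = L²
subtracting the θ₁ and θ₂ equations cancels the r² and L² terms:
r = (x₁² − x₂²) / (2[(x₁cos θ₁ + e sin θ₁) − (x₂cos θ₂ + e sin θ₂)]) = 16.0000 → r = 16
L² = (x₁ − r cos θ₁)² + (r sin θ₁ − e)² = 8836.0016 → L = 94.0000 → L = 94
check at θ₃=143°: x = 81.1919 (printed 81.1919) ✓

r = 16, L = 94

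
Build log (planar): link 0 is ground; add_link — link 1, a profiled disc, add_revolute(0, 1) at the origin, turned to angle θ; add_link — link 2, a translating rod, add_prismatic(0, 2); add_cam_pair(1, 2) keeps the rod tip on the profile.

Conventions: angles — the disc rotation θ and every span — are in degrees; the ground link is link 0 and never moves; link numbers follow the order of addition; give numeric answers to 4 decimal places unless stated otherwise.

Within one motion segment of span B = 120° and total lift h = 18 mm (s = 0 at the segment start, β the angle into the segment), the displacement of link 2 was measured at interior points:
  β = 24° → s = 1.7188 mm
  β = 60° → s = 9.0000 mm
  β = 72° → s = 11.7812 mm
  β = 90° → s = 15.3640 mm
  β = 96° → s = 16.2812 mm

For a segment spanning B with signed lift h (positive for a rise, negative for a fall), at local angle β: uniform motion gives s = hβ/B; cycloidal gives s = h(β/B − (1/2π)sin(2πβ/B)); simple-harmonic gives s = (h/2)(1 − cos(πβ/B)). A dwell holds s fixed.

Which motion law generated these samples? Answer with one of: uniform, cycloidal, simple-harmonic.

candidates at β/B = r: uniform s = h·r (linear in β); cycloidal s = h·(r − sin(2πr)/(2π)); simple-harmonic s = (h/2)(1 − cos(πr))
β=24°: printed 1.7188 | uniform 3.6000, cycloidal 0.8754, simple-harmonic 1.7188
β=60°: printed 9.0000 | uniform 9.0000, cycloidal 9.0000, simple-harmonic 9.0000
β=72°: printed 11.7812 | uniform 10.8000, cycloidal 12.4839, simple-harmonic 11.7812
β=90°: printed 15.3640 | uniform 13.5000, cycloidal 16.3648, simple-harmonic 15.3640
β=96°: printed 16.2812 | uniform 14.4000, cycloidal 17.1246, simple-harmonic 16.2812
only one law matches every sample → simple-harmonic

simple-harmonic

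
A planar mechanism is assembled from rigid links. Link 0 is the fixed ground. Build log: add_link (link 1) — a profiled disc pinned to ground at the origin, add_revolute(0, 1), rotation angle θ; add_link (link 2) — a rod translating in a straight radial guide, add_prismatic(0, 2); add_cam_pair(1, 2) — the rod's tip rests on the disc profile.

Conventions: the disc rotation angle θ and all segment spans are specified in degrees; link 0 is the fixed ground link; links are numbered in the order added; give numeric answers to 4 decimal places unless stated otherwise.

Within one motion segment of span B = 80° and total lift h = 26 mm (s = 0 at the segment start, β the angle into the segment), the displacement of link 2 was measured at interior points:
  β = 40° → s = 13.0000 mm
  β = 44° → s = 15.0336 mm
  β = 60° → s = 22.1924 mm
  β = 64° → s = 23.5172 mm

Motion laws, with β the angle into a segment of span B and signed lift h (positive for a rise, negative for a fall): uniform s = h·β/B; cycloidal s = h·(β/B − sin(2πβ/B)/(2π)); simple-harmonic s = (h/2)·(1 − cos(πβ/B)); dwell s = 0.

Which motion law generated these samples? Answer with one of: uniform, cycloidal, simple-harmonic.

candidates at β/B = r: uniform s = h·r (linear in β); cycloidal s = h·(r − sin(2πr)/(2π)); simple-harmonic s = (h/2)(1 − cos(πr))
β=40°: printed 13.0000 | uniform 13.0000, cycloidal 13.0000, simple-harmonic 13.0000
β=44°: printed 15.0336 | uniform 14.3000, cycloidal 15.5787, simple-harmonic 15.0336
β=60°: printed 22.1924 | uniform 19.5000, cycloidal 23.6380, simple-harmonic 22.1924
β=64°: printed 23.5172 | uniform 20.8000, cycloidal 24.7355, simple-harmonic 23.5172
only one law matches every sample → simple-harmonic

simple-harmonic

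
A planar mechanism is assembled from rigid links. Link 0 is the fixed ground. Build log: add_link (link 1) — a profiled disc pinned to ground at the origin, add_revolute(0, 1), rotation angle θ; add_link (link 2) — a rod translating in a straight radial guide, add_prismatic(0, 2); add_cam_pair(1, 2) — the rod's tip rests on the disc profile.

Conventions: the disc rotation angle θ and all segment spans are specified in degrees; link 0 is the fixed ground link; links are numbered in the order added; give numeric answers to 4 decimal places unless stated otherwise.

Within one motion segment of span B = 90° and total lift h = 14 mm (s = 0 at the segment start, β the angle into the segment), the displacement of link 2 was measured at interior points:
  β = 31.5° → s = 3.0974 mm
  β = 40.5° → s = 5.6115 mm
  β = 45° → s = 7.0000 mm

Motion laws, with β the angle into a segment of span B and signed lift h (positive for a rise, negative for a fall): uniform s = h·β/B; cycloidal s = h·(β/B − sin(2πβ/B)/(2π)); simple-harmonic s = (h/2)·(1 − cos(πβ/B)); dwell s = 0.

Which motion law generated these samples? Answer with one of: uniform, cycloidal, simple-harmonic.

candidates at β/B = r: uniform s = h·r (linear in β); cycloidal s = h·(r − sin(2πr)/(2π)); simple-harmonic s = (h/2)(1 − cos(πr))
β=31.5°: printed 3.0974 | uniform 4.9000, cycloidal 3.0974, simple-harmonic 3.8221
β=40.5°: printed 5.6115 | uniform 6.3000, cycloidal 5.6115, simple-harmonic 5.9050
β=45°: printed 7.0000 | uniform 7.0000, cycloidal 7.0000, simple-harmonic 7.0000
only one law matches every sample → cycloidal

cycloidal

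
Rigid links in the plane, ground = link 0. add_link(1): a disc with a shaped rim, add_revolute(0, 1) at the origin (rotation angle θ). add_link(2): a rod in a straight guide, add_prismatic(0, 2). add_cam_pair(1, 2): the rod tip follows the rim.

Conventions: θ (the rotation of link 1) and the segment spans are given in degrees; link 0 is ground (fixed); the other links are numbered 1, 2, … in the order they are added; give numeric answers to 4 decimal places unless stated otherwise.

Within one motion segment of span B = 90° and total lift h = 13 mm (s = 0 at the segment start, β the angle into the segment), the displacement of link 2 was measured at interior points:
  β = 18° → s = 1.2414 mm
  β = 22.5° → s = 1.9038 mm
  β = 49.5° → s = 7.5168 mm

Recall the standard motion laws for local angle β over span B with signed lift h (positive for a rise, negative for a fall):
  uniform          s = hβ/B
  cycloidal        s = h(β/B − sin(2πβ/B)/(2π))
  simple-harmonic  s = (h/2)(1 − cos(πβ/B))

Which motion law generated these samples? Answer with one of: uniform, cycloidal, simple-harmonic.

candidates at β/B = r: uniform s = h·r (linear in β); cycloidal s = h·(r − sin(2πr)/(2π)); simple-harmonic s = (h/2)(1 − cos(πr))
β=18°: printed 1.2414 | uniform 2.6000, cycloidal 0.6323, simple-harmonic 1.2414
β=22.5°: printed 1.9038 | uniform 3.2500, cycloidal 1.1810, simple-harmonic 1.9038
β=49.5°: printed 7.5168 | uniform 7.1500, cycloidal 7.7894, simple-harmonic 7.5168
only one law matches every sample → simple-harmonic

simple-harmonic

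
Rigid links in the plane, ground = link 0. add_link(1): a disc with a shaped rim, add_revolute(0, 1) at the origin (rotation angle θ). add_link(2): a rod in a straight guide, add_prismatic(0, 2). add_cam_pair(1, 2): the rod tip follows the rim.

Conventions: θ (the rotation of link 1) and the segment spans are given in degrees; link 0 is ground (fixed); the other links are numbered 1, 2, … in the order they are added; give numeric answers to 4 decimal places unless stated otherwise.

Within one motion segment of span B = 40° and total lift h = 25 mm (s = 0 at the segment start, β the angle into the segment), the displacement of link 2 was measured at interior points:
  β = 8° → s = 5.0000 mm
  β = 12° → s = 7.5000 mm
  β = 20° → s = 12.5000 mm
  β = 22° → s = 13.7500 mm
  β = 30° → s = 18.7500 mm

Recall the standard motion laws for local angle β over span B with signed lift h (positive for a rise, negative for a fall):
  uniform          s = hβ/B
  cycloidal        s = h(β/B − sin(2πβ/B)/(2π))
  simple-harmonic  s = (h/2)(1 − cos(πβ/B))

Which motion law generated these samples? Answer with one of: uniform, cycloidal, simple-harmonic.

candidates at β/B = r: uniform s = h·r (linear in β); cycloidal s = h·(r − sin(2πr)/(2π)); simple-harmonic s = (h/2)(1 − cos(πr))
β=8°: printed 5.0000 | uniform 5.0000, cycloidal 1.2159, simple-harmonic 2.3873
β=12°: printed 7.5000 | uniform 7.5000, cycloidal 3.7159, simple-harmonic 5.1527
β=20°: printed 12.5000 | uniform 12.5000, cycloidal 12.5000, simple-harmonic 12.5000
β=22°: printed 13.7500 | uniform 13.7500, cycloidal 14.9795, simple-harmonic 14.4554
β=30°: printed 18.7500 | uniform 18.7500, cycloidal 22.7289, simple-harmonic 21.3388
only one law matches every sample → uniform

uniform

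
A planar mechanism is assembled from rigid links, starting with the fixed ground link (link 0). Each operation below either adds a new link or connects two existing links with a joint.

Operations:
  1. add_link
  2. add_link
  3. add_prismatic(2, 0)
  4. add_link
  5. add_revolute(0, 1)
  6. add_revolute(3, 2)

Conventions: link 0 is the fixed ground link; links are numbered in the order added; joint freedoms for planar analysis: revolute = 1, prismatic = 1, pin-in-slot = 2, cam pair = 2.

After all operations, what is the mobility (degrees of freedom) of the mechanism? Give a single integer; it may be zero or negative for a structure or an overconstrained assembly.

link 0 = ground. State L|J1|J2 = 1|0|0
+link1  2|0|0
+link2  3|0|0
P(2,0) f=1→J1  3|1|0
+link3  4|1|0
R(0,1) f=1→J1  4|2|0
R(3,2) f=1→J1  4|3|0
M = 3(4−1)−2·3−0 = 9−6−0 = 3

M = 3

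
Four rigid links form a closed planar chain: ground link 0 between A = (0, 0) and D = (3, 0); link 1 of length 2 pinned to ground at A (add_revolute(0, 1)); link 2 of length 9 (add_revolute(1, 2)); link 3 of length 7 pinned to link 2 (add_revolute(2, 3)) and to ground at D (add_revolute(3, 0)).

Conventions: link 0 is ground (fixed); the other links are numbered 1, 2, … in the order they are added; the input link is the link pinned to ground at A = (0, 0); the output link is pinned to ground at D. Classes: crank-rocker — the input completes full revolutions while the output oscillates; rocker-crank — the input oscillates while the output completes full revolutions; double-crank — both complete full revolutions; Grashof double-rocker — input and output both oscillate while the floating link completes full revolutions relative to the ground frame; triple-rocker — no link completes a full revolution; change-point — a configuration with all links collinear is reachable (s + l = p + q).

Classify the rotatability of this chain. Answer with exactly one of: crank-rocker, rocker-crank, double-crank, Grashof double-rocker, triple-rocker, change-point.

lengths: ground=3, input=2, coupler=9, output=7
sorted: s=2 (shortest), l=9 (longest), p+q=10
s + l = 11 vs p + q = 10
s + l > p + q → non-Grashof → no link fully rotates → triple-rocker

triple-rocker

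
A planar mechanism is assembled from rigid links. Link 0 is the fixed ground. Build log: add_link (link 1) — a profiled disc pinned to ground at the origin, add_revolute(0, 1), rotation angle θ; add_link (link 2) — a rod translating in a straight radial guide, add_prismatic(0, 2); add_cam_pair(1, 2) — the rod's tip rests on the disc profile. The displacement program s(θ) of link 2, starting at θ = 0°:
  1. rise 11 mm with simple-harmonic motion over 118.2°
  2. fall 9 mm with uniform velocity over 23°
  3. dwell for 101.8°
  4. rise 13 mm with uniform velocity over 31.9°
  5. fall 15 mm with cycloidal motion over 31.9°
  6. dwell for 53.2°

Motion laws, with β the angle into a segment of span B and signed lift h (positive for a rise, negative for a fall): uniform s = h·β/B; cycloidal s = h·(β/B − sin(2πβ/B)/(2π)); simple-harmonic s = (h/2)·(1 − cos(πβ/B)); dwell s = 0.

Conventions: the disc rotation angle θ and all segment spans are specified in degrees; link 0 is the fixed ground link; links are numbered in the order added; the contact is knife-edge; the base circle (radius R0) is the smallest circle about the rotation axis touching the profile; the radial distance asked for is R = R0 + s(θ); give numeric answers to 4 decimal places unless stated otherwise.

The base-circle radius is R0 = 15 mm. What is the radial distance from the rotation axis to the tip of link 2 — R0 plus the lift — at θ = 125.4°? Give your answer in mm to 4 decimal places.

seg 1 [0°–118.2°] simple-harmonic, h=11: full span → s += 11 → s = 11.0000
seg 2 [118.2°–141.2°] uniform, h=-9: θ=125.4° here. β=7.2, B=23. -9·7.2/23 = -2.8174 → s = 8.1826
R = R0 + s = 15 + 8.1826 = 23.1826

23.1826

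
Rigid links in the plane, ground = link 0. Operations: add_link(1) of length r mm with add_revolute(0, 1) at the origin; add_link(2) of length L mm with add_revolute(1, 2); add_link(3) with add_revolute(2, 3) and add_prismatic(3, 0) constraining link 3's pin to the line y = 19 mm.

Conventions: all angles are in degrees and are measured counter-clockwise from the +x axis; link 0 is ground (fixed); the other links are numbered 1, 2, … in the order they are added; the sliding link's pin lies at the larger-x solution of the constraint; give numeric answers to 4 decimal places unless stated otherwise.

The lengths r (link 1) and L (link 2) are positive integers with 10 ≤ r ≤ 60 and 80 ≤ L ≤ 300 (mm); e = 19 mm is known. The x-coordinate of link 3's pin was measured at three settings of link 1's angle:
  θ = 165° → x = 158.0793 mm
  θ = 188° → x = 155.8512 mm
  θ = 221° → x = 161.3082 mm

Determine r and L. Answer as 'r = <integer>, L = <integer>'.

constraint per measurement: (x − r cos θ)² + (r sin θ − e)² = L²
subtracting the θ₁ and θ₂ equations cancels the r² and L² terms:
r = (x₁² − x₂²) / (2[(x₁cos θ₁ + e sin θ₁) − (x₂cos θ₂ + e sin θ₂)]) = 38.0004 → r = 38
L² = (x₁ − r cos θ₁)² + (r sin θ₁ − e)² = 38024.9892 → L = 195.0000 → L = 195
check at θ₃=221°: x = 161.3082 (printed 161.3082) ✓

r = 38, L = 195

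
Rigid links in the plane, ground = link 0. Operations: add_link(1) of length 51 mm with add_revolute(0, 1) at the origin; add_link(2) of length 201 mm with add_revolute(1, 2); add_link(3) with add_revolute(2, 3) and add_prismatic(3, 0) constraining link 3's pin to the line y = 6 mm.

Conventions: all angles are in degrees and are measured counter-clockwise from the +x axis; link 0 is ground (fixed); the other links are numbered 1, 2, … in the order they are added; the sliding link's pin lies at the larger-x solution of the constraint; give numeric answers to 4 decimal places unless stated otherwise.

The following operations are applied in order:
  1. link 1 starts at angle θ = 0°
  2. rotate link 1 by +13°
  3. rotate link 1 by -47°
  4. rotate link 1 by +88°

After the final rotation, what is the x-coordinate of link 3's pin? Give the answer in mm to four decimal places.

geometry: r = 51 mm, L = 201 mm, e = 6 mm; θ starts at 0°
rotate link 1 by +13°: θ ← 0° +13° = 13°
rotate link 1 by -47°: θ ← 13° -47° = -34°
rotate link 1 by +88°: θ ← -34° +88° = 54°
crank pin P = (r cos θ, r sin θ) = (29.977048, 41.259867)
h = r sin θ − e = 41.259867 − 6 = 35.259867
x = r cos θ + √(L² − h²) = 29.977048 + 197.883152 = 227.860200

227.8602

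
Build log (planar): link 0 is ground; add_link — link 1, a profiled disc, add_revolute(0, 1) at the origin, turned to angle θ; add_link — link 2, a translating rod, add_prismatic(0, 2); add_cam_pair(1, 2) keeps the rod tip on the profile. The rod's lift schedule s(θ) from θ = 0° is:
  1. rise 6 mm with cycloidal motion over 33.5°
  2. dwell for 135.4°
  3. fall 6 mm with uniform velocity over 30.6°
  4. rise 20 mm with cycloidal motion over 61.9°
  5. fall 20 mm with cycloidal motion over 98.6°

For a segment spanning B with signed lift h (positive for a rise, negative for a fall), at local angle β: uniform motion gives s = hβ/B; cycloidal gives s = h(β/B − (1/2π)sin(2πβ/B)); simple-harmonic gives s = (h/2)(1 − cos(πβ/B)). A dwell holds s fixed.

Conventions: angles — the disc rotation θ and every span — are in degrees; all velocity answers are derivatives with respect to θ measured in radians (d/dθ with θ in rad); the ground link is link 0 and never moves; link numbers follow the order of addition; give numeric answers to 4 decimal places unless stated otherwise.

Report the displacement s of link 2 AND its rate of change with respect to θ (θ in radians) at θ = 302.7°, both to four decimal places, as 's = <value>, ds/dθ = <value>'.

seg 1 [0°–33.5°] cycloidal, h=6: full span → s += 6 → s = 6.0000
seg 2 [33.5°–168.9°] dwell: s stays 6.0000
seg 3 [168.9°–199.5°] uniform, h=-6: full span → s += -6 → s = 0.0000
seg 4 [199.5°–261.4°] cycloidal, h=20: full span → s += 20 → s = 20.0000
seg 5 [261.4°–360°] cycloidal, h=-20: θ=302.7° here. β=41.3, B=98.6. -20·(0.4189 − sin(2π·0.4189)/(2π)) = -6.8239 → s = 13.1761
velocity in seg [261.4°–360°] (cycloidal), θ in radians: β = 41.3° = 0.7208 rad, B = 98.6° = 1.7209 rad; ds/dθ = (h/B)(1 − cos(2πβ/B)) = ((-20)/1.7209)(1 − cos(2π·0.4189)) = -21.765959 mm/rad

s = 13.1761, ds/dθ = -21.7660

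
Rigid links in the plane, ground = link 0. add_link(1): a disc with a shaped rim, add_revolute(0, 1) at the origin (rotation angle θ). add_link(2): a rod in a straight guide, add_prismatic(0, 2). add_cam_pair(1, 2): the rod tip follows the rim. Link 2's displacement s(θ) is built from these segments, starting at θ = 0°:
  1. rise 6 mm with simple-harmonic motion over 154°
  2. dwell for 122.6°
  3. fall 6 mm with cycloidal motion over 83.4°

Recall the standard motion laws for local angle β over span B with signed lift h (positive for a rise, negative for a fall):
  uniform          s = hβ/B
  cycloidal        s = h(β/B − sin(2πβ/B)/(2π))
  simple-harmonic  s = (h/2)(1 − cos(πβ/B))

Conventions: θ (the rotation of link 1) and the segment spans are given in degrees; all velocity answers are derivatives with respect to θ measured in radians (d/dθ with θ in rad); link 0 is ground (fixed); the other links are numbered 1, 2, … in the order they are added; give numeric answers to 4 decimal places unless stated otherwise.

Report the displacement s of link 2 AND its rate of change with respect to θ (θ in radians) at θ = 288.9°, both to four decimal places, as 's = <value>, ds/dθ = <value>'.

segment 1 (0° to 154°, simple-harmonic, h = 6) is passed completely: s = 0.0000 + (6) = 6.0000
segment 2 (154° to 276.6°, dwell): s unchanged at 6.0000
θ = 288.9° falls in segment 3 (276.6° to 360°, cycloidal, h = -6): β = 288.9 − 276.6 = 12.3°, B = 83.4°; Δs = -6·(0.1475 − sin(2π·0.1475)/(2π)) = -0.1213; s = 6.0000 − 0.1213 = 5.8787
velocity in seg [276.6°–360°] (cycloidal), θ in radians: β = 12.3° = 0.2147 rad, B = 83.4° = 1.4556 rad; ds/dθ = (h/B)(1 − cos(2πβ/B)) = ((-6)/1.4556)(1 − cos(2π·0.1475)) = -1.646695 mm/rad

s = 5.8787, ds/dθ = -1.6467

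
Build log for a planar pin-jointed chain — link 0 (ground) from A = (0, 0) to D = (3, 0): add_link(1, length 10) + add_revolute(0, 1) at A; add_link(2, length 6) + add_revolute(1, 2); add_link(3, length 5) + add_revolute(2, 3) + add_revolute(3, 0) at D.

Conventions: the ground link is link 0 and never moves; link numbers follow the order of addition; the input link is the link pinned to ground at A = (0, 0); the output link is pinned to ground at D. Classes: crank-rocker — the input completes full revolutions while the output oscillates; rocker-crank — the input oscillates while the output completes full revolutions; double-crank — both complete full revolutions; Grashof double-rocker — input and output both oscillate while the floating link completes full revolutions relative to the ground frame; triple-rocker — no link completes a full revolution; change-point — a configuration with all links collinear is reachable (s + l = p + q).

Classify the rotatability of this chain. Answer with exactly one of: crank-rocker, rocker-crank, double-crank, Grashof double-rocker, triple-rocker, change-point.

lengths: ground=3, input=10, coupler=6, output=5
sorted: s=3 (shortest), l=10 (longest), p+q=11
s + l = 13 vs p + q = 11
s + l > p + q → non-Grashof → no link fully rotates → triple-rocker

triple-rocker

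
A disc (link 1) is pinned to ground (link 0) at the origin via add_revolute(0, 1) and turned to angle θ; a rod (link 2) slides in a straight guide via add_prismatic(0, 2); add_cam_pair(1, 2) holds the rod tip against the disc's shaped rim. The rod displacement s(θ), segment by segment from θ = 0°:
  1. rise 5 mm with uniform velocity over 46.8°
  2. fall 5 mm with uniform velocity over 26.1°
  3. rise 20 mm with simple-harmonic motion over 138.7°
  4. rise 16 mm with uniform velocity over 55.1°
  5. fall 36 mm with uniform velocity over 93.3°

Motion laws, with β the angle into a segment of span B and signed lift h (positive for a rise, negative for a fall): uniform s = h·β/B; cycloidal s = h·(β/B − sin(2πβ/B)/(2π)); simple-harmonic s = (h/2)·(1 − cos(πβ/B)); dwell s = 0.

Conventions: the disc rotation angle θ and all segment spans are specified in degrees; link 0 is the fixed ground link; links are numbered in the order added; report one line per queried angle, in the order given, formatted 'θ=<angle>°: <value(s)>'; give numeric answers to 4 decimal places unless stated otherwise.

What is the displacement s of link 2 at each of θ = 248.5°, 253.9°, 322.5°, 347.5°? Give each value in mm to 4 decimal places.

segment 1 (0° to 46.8°, uniform, h = 5) is passed completely: s = 0.0000 + (5) = 5.0000
segment 2 (46.8° to 72.9°, uniform, h = -5) is passed completely: s = 5.0000 + (-5) = 0.0000
segment 3 (72.9° to 211.6°, simple-harmonic, h = 20) is passed completely: s = 0.0000 + (20) = 20.0000
θ = 248.5° falls in segment 4 (211.6° to 266.7°, uniform, h = 16): β = 248.5 − 211.6 = 36.9°, B = 55.1°; Δs = 16·36.9/55.1 = 10.7151; s = 20.0000 + 10.7151 = 30.7151
θ = 253.9° falls in segment 4 (211.6° to 266.7°, uniform, h = 16): β = 253.9 − 211.6 = 42.3°, B = 55.1°; Δs = 16·42.3/55.1 = 12.2831; s = 20.0000 + 12.2831 = 32.2831
segment 4 (211.6° to 266.7°, uniform, h = 16) is passed completely: s = 20.0000 + (16) = 36.0000
θ = 322.5° falls in segment 5 (266.7° to 360°, uniform, h = -36): β = 322.5 − 266.7 = 55.8°, B = 93.3°; Δs = -36·55.8/93.3 = -21.5305; s = 36.0000 − 21.5305 = 14.4695
θ = 347.5° falls in segment 5 (266.7° to 360°, uniform, h = -36): β = 347.5 − 266.7 = 80.8°, B = 93.3°; Δs = -36·80.8/93.3 = -31.1768; s = 36.0000 − 31.1768 = 4.8232

θ=248.5°: 30.7151
θ=253.9°: 32.2831
θ=322.5°: 14.4695
θ=347.5°: 4.8232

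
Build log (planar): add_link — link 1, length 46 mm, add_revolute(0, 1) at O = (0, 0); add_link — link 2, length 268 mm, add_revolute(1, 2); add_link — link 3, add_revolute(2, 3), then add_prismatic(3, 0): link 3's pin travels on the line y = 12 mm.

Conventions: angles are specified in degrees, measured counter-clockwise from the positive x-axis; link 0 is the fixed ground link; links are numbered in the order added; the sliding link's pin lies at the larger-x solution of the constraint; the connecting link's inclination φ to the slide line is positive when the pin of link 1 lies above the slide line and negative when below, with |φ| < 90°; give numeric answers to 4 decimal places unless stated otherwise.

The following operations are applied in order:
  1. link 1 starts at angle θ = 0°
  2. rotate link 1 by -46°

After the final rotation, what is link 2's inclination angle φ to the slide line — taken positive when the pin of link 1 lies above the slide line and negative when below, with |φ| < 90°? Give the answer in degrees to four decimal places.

geometry: r = 46 mm, L = 268 mm, e = 12 mm; θ starts at 0°
rotate link 1 by -46°: θ ← 0° -46° = -46°
h = r sin θ − e = -33.089631 − 12 = -45.089631
sin φ = h / L = -45.089631 / 268 = -0.16824489
φ = arcsin(-0.16824489) = -9.685789°

-9.6858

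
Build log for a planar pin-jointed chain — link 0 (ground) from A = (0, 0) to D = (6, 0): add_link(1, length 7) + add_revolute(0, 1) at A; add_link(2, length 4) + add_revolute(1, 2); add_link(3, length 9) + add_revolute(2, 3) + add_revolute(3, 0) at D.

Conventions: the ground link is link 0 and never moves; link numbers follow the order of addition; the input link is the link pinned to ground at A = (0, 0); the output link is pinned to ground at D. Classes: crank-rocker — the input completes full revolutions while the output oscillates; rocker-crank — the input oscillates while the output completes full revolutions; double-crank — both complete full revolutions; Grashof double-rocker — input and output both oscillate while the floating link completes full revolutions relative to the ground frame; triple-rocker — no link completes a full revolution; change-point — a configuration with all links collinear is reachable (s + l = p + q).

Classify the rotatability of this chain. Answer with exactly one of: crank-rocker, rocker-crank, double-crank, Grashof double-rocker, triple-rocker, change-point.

lengths: ground=6, input=7, coupler=4, output=9
sorted: s=4 (shortest), l=9 (longest), p+q=13
s + l = 13 vs p + q = 13
s + l = p + q → change-point (collinear configuration reachable)

change-point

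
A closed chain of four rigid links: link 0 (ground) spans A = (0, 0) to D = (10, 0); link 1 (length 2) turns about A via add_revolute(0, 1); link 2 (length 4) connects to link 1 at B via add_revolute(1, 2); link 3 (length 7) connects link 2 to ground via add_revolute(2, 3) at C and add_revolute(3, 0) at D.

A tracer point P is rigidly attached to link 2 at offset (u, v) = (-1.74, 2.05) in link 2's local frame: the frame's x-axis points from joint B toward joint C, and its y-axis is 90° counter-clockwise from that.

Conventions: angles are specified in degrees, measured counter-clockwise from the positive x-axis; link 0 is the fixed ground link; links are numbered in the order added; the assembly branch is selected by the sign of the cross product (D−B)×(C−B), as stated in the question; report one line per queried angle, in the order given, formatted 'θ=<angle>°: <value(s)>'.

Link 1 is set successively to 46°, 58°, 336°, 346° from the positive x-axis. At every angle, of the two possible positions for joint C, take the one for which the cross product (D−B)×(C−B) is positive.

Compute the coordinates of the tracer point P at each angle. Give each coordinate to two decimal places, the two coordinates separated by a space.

A=(0,0), D=(10.00,0)
θ=46°: B = A + 2.00·(cos46°, sin46°) = (1.3893, 1.4387)
θ=46°: |BD| = 8.7300
θ=46°: circle(B,4.00) ∩ circle(D,7.00): a=2.4750, h=3.1424
θ=46°:   candidates: C₊=(4.3483,4.1302) cross=27.433; C₋=(3.3126,-2.0686) cross=-27.433
θ=46°:   branch + wants cross > 0 → take C=(4.3483,4.1302) (cross=27.433)
θ=46°: ex = (C−B)/|BC| = (0.7398,0.6729); ey = (-0.6729,0.7398)
θ=46°: P = B + -1.74·ex + 2.05·ey = (-1.2773,1.7844)
θ=58°: B = A + 2.00·(cos58°, sin58°) = (1.0598, 1.6961)
θ=58°: |BD| = 9.0996
θ=58°: circle(B,4.00) ∩ circle(D,7.00): a=2.7366, h=2.9174
θ=58°:   candidates: C₊=(4.2922,4.0523) cross=26.547; C₋=(3.2047,-1.6803) cross=-26.547
θ=58°:   branch + wants cross > 0 → take C=(4.2922,4.0523) (cross=26.547)
θ=58°: ex = (C−B)/|BC| = (0.8081,0.5891); ey = (-0.5891,0.8081)
θ=58°: P = B + -1.74·ex + 2.05·ey = (-1.5538,2.3277)
θ=336°: B = A + 2.00·(cos336°, sin336°) = (1.8271, -0.8135)
θ=336°: |BD| = 8.2133
θ=336°: circle(B,4.00) ∩ circle(D,7.00): a=2.0977, h=3.4058
θ=336°:   candidates: C₊=(3.5772,2.7834) cross=27.973; C₋=(4.2518,-3.9948) cross=-27.973
θ=336°:   branch + wants cross > 0 → take C=(3.5772,2.7834) (cross=27.973)
θ=336°: ex = (C−B)/|BC| = (0.4375,0.8992); ey = (-0.8992,0.4375)
θ=336°: P = B + -1.74·ex + 2.05·ey = (-0.7776,-1.4812)
θ=346°: B = A + 2.00·(cos346°, sin346°) = (1.9406, -0.4838)
θ=346°: |BD| = 8.0739
θ=346°: circle(B,4.00) ∩ circle(D,7.00): a=1.9933, h=3.4679
θ=346°:   candidates: C₊=(3.7225,3.0973) cross=28.000; C₋=(4.1382,-3.8261) cross=-28.000
θ=346°:   branch + wants cross > 0 → take C=(3.7225,3.0973) (cross=28.000)
θ=346°: ex = (C−B)/|BC| = (0.4455,0.8953); ey = (-0.8953,0.4455)
θ=346°: P = B + -1.74·ex + 2.05·ey = (-0.6699,-1.1284)

θ=46°: -1.28 1.78
θ=58°: -1.55 2.33
θ=336°: -0.78 -1.48
θ=346°: -0.67 -1.13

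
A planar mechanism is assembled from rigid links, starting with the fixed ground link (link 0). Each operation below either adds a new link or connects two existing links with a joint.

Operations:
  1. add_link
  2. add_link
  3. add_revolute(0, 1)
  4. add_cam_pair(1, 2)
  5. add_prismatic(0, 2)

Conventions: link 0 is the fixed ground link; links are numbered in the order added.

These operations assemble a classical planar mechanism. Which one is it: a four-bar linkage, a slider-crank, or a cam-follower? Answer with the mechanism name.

links: 3 (incl. ground); joints: 1 revolute, 1 prismatic, 1 higher (cam) pair, forming one closed loop
3 links, revolute + prismatic + higher pair in one loop → cam-follower

cam-follower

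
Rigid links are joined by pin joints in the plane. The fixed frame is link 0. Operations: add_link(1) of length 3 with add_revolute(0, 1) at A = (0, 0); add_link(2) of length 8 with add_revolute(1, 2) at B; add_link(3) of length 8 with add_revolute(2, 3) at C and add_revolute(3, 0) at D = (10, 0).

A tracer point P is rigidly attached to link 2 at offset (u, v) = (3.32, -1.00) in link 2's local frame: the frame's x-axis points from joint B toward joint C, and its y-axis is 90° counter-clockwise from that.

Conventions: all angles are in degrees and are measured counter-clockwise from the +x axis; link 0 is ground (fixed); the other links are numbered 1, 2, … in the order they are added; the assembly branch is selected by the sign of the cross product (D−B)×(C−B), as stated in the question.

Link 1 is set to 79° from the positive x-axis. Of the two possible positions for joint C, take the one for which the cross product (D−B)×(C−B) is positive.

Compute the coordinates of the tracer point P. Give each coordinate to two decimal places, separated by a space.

A=(0,0), D=(10.00,0)
B = A + 3.00·(cos79°, sin79°) = (0.5724, 2.9449)
|BD| = 9.8768
circle(B,8.00) ∩ circle(D,8.00): a=4.9384, h=6.2938
  candidates: C₊=(7.1628,7.4800) cross=62.163; C₋=(3.4096,-4.5351) cross=-62.163
  branch + wants cross > 0 → take C=(7.1628,7.4800) (cross=62.163)
ex = (C−B)/|BC| = (0.8238,0.5669); ey = (-0.5669,0.8238)
P = B + 3.32·ex + -1.00·ey = (3.8743,4.0032)

3.87 4.00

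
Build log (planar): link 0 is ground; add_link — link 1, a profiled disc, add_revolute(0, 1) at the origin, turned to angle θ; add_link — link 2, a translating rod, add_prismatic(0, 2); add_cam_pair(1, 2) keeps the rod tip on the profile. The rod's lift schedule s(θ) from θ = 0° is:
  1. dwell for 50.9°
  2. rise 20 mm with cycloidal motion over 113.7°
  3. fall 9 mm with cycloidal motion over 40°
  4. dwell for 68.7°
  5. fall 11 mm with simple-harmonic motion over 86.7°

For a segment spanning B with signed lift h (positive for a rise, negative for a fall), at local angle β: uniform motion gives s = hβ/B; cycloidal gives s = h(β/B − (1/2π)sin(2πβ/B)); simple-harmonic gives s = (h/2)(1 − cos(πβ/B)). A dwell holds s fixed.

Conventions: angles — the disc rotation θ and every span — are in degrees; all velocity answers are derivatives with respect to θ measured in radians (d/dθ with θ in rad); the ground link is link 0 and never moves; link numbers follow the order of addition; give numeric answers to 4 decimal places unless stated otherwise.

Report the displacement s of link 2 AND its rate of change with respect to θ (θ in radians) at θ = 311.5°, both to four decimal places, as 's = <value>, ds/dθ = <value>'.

seg 1 [0°–50.9°] dwell: s stays 0.0000
seg 2 [50.9°–164.6°] cycloidal, h=20: full span → s += 20 → s = 20.0000
seg 3 [164.6°–204.6°] cycloidal, h=-9: full span → s += -9 → s = 11.0000
seg 4 [204.6°–273.3°] dwell: s stays 11.0000
seg 5 [273.3°–360°] simple-harmonic, h=-11: θ=311.5° here. β=38.2, B=86.7. -11/2·(1 − cos(π·0.4406)) = -4.4796 → s = 6.5204
velocity in seg [273.3°–360°] (simple-harmonic), θ in radians: β = 38.2° = 0.6667 rad, B = 86.7° = 1.5132 rad; ds/dθ = (πh/(2B)) sin(πβ/B) = (π·(-11)/(2·1.5132)) sin(π·0.4406) = -11.220440 mm/rad

s = 6.5204, ds/dθ = -11.2204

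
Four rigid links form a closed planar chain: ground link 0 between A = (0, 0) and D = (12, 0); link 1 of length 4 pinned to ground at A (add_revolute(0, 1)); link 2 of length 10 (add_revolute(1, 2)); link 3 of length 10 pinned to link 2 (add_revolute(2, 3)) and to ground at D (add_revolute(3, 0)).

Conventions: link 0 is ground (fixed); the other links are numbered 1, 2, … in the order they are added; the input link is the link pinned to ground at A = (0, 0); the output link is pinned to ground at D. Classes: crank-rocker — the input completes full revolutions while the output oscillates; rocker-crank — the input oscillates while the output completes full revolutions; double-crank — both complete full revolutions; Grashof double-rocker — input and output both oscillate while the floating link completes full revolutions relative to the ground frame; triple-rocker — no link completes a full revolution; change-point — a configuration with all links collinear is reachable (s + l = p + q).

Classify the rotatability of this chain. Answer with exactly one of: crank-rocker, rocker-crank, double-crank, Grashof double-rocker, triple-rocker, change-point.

lengths: ground=12, input=4, coupler=10, output=10
sorted: s=4 (shortest), l=12 (longest), p+q=20
s + l = 16 vs p + q = 20
s + l < p + q (Grashof) with shortest = input link → crank-rocker

crank-rocker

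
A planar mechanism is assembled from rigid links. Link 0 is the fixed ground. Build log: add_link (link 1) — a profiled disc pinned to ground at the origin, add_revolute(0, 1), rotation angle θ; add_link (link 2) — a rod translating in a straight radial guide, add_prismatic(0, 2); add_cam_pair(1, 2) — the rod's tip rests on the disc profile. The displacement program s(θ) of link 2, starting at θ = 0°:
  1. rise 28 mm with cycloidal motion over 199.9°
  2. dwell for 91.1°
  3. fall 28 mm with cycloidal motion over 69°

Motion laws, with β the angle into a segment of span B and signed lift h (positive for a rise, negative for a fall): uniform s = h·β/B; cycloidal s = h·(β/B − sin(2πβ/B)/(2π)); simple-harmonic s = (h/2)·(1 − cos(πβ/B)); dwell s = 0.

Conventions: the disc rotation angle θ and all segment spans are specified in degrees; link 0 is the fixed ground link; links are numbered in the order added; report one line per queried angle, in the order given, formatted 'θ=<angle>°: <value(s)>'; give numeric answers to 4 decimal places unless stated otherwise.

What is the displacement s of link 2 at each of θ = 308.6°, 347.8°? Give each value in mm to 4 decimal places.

seg 1 [0°–199.9°] cycloidal, h=28: full span → s += 28 → s = 28.0000
seg 2 [199.9°–291°] dwell: s stays 28.0000
seg 3 [291°–360°] cycloidal, h=-28: θ=308.6° here. β=17.6, B=69. -28·(0.2551 − sin(2π·0.2551)/(2π)) = -2.6880 → s = 25.3120
seg 3 [291°–360°] cycloidal, h=-28: θ=347.8° here. β=56.8, B=69. -28·(0.8232 − sin(2π·0.8232)/(2π)) = -27.0427 → s = 0.9573

θ=308.6°: 25.3120
θ=347.8°: 0.9573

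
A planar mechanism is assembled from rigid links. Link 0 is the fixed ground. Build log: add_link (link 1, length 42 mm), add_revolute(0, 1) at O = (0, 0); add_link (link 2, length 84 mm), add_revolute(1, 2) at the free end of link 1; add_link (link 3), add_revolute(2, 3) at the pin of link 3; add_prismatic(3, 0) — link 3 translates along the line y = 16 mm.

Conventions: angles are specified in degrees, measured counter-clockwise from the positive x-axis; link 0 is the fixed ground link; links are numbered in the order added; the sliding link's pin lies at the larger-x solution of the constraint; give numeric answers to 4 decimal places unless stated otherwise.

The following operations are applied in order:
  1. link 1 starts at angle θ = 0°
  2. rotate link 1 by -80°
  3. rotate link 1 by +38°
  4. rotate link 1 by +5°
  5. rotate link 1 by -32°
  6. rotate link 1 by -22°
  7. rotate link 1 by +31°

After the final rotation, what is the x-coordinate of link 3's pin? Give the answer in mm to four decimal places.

geometry: r = 42 mm, L = 84 mm, e = 16 mm; θ starts at 0°
rotate link 1 by -80°: θ ← 0° -80° = -80°
rotate link 1 by +38°: θ ← -80° +38° = -42°
rotate link 1 by +5°: θ ← -42° +5° = -37°
rotate link 1 by -32°: θ ← -37° -32° = -69°
rotate link 1 by -22°: θ ← -69° -22° = -91°
rotate link 1 by +31°: θ ← -91° +31° = -60°
crank pin P = (r cos θ, r sin θ) = (21.000000, -36.373067)
h = r sin θ − e = -36.373067 − 16 = -52.373067
x = r cos θ + √(L² − h²) = 21.000000 + 65.673905 = 86.673905

86.6739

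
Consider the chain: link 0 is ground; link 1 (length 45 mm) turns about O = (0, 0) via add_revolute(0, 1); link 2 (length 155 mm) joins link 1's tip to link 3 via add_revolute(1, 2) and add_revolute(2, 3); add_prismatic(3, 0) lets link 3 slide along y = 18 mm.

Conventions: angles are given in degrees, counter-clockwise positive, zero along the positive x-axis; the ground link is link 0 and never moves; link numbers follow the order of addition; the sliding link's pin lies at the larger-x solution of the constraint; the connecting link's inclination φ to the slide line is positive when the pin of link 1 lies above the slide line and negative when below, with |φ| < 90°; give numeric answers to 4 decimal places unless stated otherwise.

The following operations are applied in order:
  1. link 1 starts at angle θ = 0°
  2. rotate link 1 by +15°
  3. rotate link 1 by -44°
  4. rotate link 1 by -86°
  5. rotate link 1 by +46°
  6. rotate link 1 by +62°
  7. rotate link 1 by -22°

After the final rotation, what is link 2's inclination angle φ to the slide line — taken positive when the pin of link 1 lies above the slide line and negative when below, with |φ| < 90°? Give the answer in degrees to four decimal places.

geometry: r = 45 mm, L = 155 mm, e = 18 mm; θ starts at 0°
rotate link 1 by +15°: θ ← 0° +15° = 15°
rotate link 1 by -44°: θ ← 15° -44° = -29°
rotate link 1 by -86°: θ ← -29° -86° = -115°
rotate link 1 by +46°: θ ← -115° +46° = -69°
rotate link 1 by +62°: θ ← -69° +62° = -7°
rotate link 1 by -22°: θ ← -7° -22° = -29°
h = r sin θ − e = -21.816433 − 18 = -39.816433
sin φ = h / L = -39.816433 / 155 = -0.25688021
φ = arcsin(-0.25688021) = -14.885025°

-14.8850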